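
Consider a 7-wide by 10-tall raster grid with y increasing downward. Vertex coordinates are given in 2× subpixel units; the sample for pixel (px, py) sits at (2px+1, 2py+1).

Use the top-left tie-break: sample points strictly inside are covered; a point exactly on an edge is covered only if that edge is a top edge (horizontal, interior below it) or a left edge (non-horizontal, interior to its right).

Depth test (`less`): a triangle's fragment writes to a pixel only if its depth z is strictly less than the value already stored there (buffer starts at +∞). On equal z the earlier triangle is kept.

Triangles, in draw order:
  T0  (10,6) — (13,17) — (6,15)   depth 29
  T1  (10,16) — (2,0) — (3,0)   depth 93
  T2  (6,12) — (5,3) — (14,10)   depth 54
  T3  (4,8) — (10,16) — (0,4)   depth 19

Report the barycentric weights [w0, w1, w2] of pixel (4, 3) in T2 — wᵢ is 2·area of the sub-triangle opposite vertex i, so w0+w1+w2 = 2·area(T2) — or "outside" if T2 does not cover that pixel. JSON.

T0:
  2·area = 71
  edge (10, 6)→(13, 17): d=(3,11) right/bottom  bias=-1
  edge (13, 17)→(6, 15): d=(-7,-2) top-left  bias=+0
  edge (6, 15)→(10, 6): d=(4,-9) top-left  bias=+0
    (4,4)@(9, 9): e=[20,48,3] → #
    (5,4)@(11, 9): e=[-2,52,21] → ·
    (4,5)@(9, 11): e=[26,34,11] → #
    (5,5)@(11, 11): e=[4,38,29] → #
    (6,5)@(13, 11): e=[-18,42,47] → ·
    (3,6)@(7, 13): e=[54,16,1] → #
    (6,6)@(13, 13): e=[-12,28,55] → ·
    (3,7)@(7, 15): e=[60,2,9] → #
    (6,7)@(13, 15): e=[-6,14,63] → ·
    (3,8)@(7, 17): e=[66,-12,17] → ·
    (4,8)@(9, 17): e=[44,-8,35] → ·
    (5,8)@(11, 17): e=[22,-4,53] → ·
    (6,8)@(13, 17): e=[0,0,71] → ·  [on edge]
  covered (9 px):
    · · · · · · ·
    · · · · · · ·
    · · · · · · ·
    · · · · · · ·
    · · · · # · ·
    · · · · # # ·
    · · · # # # ·
    · · · # # # ·
    · · · · · · ·
    · · · · · · ·
T1:
  2·area = 16
  edge (10, 16)→(2, 0): d=(-8,-16) top-left  bias=+0
  edge (2, 0)→(3, 0): d=(1,0) top-left  bias=+0
  edge (3, 0)→(10, 16): d=(7,16) right/bottom  bias=-1
    (1,0)@(3, 1): e=[8,1,7] → #
    (2,0)@(5, 1): e=[40,1,-25] → ·
    (1,1)@(3, 3): e=[-8,3,21] → ·
    (2,2)@(5, 5): e=[8,5,3] → #
    (3,2)@(7, 5): e=[40,5,-29] → ·
    (2,3)@(5, 7): e=[-8,7,17] → ·
  covered (2 px):
    · # · · · · ·
    · · · · · · ·
    · · # · · · ·
    · · · · · · ·
    · · · · · · ·
    · · · · · · ·
    · · · · · · ·
    · · · · · · ·
    · · · · · · ·
    · · · · · · ·
T2:
  2·area = 74
  edge (6, 12)→(5, 3): d=(-1,-9) top-left  bias=+0
  edge (5, 3)→(14, 10): d=(9,7) right/bottom  bias=-1
  edge (14, 10)→(6, 12): d=(-8,2) right/bottom  bias=-1
    (2,1)@(5, 3): e=[0,0,74] → ·  [on edge]
    (3,2)@(7, 5): e=[16,4,54] → #
    (4,2)@(9, 5): e=[34,-10,50] → ·
    (3,3)@(7, 7): e=[14,22,38] → #
    (4,3)@(9, 7): e=[32,8,34] → #
    (5,3)@(11, 7): e=[50,-6,30] → ·
    (3,4)@(7, 9): e=[12,40,22] → #
    (5,4)@(11, 9): e=[48,12,14] → #
    (6,4)@(13, 9): e=[66,-2,10] → ·
    (3,5)@(7, 11): e=[10,58,6] → #
    (5,5)@(11, 11): e=[46,30,-2] → ·
    (3,6)@(7, 13): e=[8,76,-10] → ·
  covered (8 px):
    · · · · · · ·
    · · · · · · ·
    · · · # · · ·
    · · · # # · ·
    · · · # # # ·
    · · · # # · ·
    · · · · · · ·
    · · · · · · ·
    · · · · · · ·
    · · · · · · ·
T3:
  2·area = 8
  edge (4, 8)→(10, 16): d=(6,8) right/bottom  bias=-1
  edge (10, 16)→(0, 4): d=(-10,-12) top-left  bias=+0
  edge (0, 4)→(4, 8): d=(4,4) right/bottom  bias=-1
    (0,2)@(1, 5): e=[6,2,0] → ·  [on edge]
    (1,3)@(3, 7): e=[2,6,0] → ·  [on edge]
    (2,4)@(5, 9): e=[-2,10,0] → ·  [on edge]
    (3,5)@(7, 11): e=[-6,14,0] → ·  [on edge]
    (4,6)@(9, 13): e=[-10,18,0] → ·  [on edge]
    (5,7)@(11, 15): e=[-14,22,0] → ·  [on edge]
    (6,8)@(13, 17): e=[-18,26,0] → ·  [on edge]
  covered (0 px):
    · · · · · · ·
    · · · · · · ·
    · · · · · · ·
    · · · · · · ·
    · · · · · · ·
    · · · · · · ·
    · · · · · · ·
    · · · · · · ·
    · · · · · · ·
    · · · · · · ·

Final: [8,34,32]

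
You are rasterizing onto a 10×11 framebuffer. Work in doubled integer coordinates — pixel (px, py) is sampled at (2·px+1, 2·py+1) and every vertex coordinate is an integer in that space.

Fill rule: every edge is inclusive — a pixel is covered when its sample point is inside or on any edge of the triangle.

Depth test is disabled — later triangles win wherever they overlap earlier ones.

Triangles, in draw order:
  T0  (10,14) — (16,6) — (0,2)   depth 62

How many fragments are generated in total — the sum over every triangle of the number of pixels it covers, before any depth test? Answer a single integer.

T0:
  2·area = 152  (B↔C swapped to make it positive)
  edge (10, 14)→(0, 2): d=(-10,-12) inclusive
  edge (0, 2)→(16, 6): d=(16,4) inclusive
  edge (16, 6)→(10, 14): d=(-6,8) inclusive
    (0,1)@(1, 3): e=[2,12,138] → X
    (1,1)@(3, 3): e=[26,4,122] → X
    (2,1)@(5, 3): e=[50,-4,106] → .
    (0,2)@(1, 5): e=[-18,44,126] → .
    (1,2)@(3, 5): e=[6,36,110] → X
    (2,2)@(5, 5): e=[30,28,94] → X
    (3,2)@(7, 5): e=[54,20,78] → X
    (4,2)@(9, 5): e=[78,12,62] → X
    (5,2)@(11, 5): e=[102,4,46] → X
    (6,2)@(13, 5): e=[126,-4,30] → .
    (1,3)@(3, 7): e=[-14,68,98] → .
    (2,3)@(5, 7): e=[10,60,82] → X
  covered (19 px):
    . . . . . . . . . .
    X X . . . . . . . .
    . X X X X X . . . .
    . . X X X X X X . .
    . . . X X X X . . .
    . . . . X X . . . .
    . . . . . . . . . .
    . . . . . . . . . .
    . . . . . . . . . .
    . . . . . . . . . .
    . . . . . . . . . .

Final: 19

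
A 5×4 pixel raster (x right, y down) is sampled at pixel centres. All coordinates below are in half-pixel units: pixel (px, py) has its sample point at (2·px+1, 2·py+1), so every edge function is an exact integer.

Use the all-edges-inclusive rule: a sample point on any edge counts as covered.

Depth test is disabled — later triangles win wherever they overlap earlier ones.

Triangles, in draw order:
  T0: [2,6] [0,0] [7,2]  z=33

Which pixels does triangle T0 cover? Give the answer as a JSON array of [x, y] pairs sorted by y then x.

T0:
  2·area = 38
  edge (2, 6)→(0, 0): d=(-2,-6) inclusive
  edge (0, 0)→(7, 2): d=(7,2) inclusive
  edge (7, 2)→(2, 6): d=(-5,4) inclusive
    (0,0)@(1, 1): e=[4,5,29] → #
    (1,0)@(3, 1): e=[16,1,21] → #
    (2,0)@(5, 1): e=[28,-3,13] → ·
    (0,1)@(1, 3): e=[0,19,19] → #  [on edge]
    (2,1)@(5, 3): e=[24,11,3] → #
    (3,1)@(7, 3): e=[36,7,-5] → ·
    (0,2)@(1, 5): e=[-4,33,9] → ·
    (1,2)@(3, 5): e=[8,29,1] → #
    (2,2)@(5, 5): e=[20,25,-7] → ·
    (1,3)@(3, 7): e=[4,43,-9] → ·
  covered (6 px):
    # # · · ·
    # # # · ·
    · # · · ·
    · · · · ·

Final: [[0,0],[1,0],[0,1],[1,1],[2,1],[1,2]]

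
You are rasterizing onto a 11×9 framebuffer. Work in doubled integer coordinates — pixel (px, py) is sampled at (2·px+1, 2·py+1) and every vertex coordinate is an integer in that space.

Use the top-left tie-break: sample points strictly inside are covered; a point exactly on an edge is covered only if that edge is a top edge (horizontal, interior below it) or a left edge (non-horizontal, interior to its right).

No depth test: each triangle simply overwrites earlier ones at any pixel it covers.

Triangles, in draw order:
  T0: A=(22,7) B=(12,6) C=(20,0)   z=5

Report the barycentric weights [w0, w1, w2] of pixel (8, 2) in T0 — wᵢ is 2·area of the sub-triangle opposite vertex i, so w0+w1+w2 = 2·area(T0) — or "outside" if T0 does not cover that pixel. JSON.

T0:
  2·area = 68
  edge (22, 7)→(12, 6): d=(-10,-1) top-left  bias=+0
  edge (12, 6)→(20, 0): d=(8,-6) top-left  bias=+0
  edge (20, 0)→(22, 7): d=(2,7) right/bottom  bias=-1
    (9,0)@(19, 1): e=[57,2,9] → █
    (10,0)@(21, 1): e=[59,14,-5] → ·
    (8,1)@(17, 3): e=[35,6,27] → █
    (10,1)@(21, 3): e=[39,30,-1] → ·
    (7,2)@(15, 5): e=[13,10,45] → █
    (10,2)@(21, 5): e=[19,46,3] → █
    (7,3)@(15, 7): e=[-7,26,49] → ·
    (8,3)@(17, 7): e=[-5,38,35] → ·
    (9,3)@(19, 7): e=[-3,50,21] → ·
    (10,3)@(21, 7): e=[-1,62,7] → ·
  covered (7 px):
    · · · · · · · · · █ ·
    · · · · · · · · █ █ ·
    · · · · · · · █ █ █ █
    · · · · · · · · · · ·
    · · · · · · · · · · ·
    · · · · · · · · · · ·
    · · · · · · · · · · ·
    · · · · · · · · · · ·
    · · · · · · · · · · ·

Answer: [22,31,15]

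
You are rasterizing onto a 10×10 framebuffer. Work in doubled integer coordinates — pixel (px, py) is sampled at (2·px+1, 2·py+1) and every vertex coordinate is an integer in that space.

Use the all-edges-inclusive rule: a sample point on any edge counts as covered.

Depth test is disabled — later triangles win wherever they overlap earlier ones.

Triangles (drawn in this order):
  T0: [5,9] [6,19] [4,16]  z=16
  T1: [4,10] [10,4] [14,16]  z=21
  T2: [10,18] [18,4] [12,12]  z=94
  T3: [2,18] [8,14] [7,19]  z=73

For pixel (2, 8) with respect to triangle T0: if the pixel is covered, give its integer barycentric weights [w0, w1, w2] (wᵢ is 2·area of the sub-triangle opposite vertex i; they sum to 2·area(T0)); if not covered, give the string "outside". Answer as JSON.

T0:
  2·area = 17
  edge (5, 9)→(6, 19): d=(1,10) inclusive
  edge (6, 19)→(4, 16): d=(-2,-3) inclusive
  edge (4, 16)→(5, 9): d=(1,-7) inclusive
    (2,4)@(5, 9): e=[0,17,0] → X  [on edge]
    (3,4)@(7, 9): e=[-20,23,14] → .
    (2,5)@(5, 11): e=[2,13,2] → X
    (3,5)@(7, 11): e=[-18,19,16] → .
    (2,6)@(5, 13): e=[4,9,4] → X
    (3,6)@(7, 13): e=[-16,15,18] → .
    (2,7)@(5, 15): e=[6,5,6] → X
    (3,7)@(7, 15): e=[-14,11,20] → .
    (2,8)@(5, 17): e=[8,1,8] → X
    (3,8)@(7, 17): e=[-12,7,22] → .
    (2,9)@(5, 19): e=[10,-3,10] → .
  covered (5 px):
    . . . . . . . . . .
    . . . . . . . . . .
    . . . . . . . . . .
    . . . . . . . . . .
    . . X . . . . . . .
    . . X . . . . . . .
    . . X . . . . . . .
    . . X . . . . . . .
    . . X . . . . . . .
    . . . . . . . . . .
T1:
  2·area = 96
  edge (4, 10)→(10, 4): d=(6,-6) inclusive
  edge (10, 4)→(14, 16): d=(4,12) inclusive
  edge (14, 16)→(4, 10): d=(-10,-6) inclusive
    (4,0)@(9, 1): e=[-24,0,120] → .  [on edge]
    (6,0)@(13, 1): e=[0,-48,144] → .  [on edge]
    (5,1)@(11, 3): e=[0,-16,112] → .  [on edge]
    (4,2)@(9, 5): e=[0,16,80] → X  [on edge]
    (5,2)@(11, 5): e=[12,-8,92] → .
    (3,3)@(7, 7): e=[0,48,48] → X  [on edge]
    (5,3)@(11, 7): e=[24,0,72] → X  [on edge]
    (6,3)@(13, 7): e=[36,-24,84] → .
    (2,4)@(5, 9): e=[0,80,16] → X  [on edge]
    (6,4)@(13, 9): e=[48,-16,64] → .
    (1,5)@(3, 11): e=[0,112,-16] → .  [on edge]
    (2,5)@(5, 11): e=[12,88,-4] → .
    (0,6)@(1, 13): e=[0,144,-48] → .  [on edge]
    (4,6)@(9, 13): e=[48,48,0] → X  [on edge]
    (6,6)@(13, 13): e=[72,0,24] → X  [on edge]
    (7,9)@(15, 19): e=[120,0,-24] → .  [on edge]
    (9,9)@(19, 19): e=[144,-48,0] → .  [on edge]
  covered (15 px):
    . . . . . . . . . .
    . . . . . . . . . .
    . . . . X . . . . .
    . . . X X X . . . .
    . . X X X X . . . .
    . . . X X X . . . .
    . . . . X X X . . .
    . . . . . . X . . .
    . . . . . . . . . .
    . . . . . . . . . .
T2:
  2·area = 20  (B↔C swapped to make it positive)
  edge (10, 18)→(12, 12): d=(2,-6) inclusive
  edge (12, 12)→(18, 4): d=(6,-8) inclusive
  edge (18, 4)→(10, 18): d=(-8,14) inclusive
    (7,1)@(15, 3): e=[0,-30,50] → .  [on edge]
    (6,4)@(13, 9): e=[0,-10,30] → .  [on edge]
    (7,4)@(15, 9): e=[12,6,2] → X
    (8,4)@(17, 9): e=[24,22,-26] → .
    (6,5)@(13, 11): e=[4,2,14] → X
    (7,5)@(15, 11): e=[16,18,-14] → .
    (6,6)@(13, 13): e=[8,14,-2] → .
    (5,7)@(11, 15): e=[0,10,10] → X  [on edge]
    (6,7)@(13, 15): e=[12,26,-18] → .
    (5,8)@(11, 17): e=[4,22,-6] → .
  covered (3 px):
    . . . . . . . . . .
    . . . . . . . . . .
    . . . . . . . . . .
    . . . . . . . . . .
    . . . . . . . X . .
    . . . . . . X . . .
    . . . . . . . . . .
    . . . . . X . . . .
    . . . . . . . . . .
    . . . . . . . . . .
T3:
  2·area = 26
  edge (2, 18)→(8, 14): d=(6,-4) inclusive
  edge (8, 14)→(7, 19): d=(-1,5) inclusive
  edge (7, 19)→(2, 18): d=(-5,-1) inclusive
    (4,4)@(9, 9): e=[-26,0,52] → .  [on edge]
    (3,7)@(7, 15): e=[2,4,20] → X
    (4,7)@(9, 15): e=[10,-6,22] → .
    (2,8)@(5, 17): e=[6,12,8] → X
    (4,8)@(9, 17): e=[22,-8,12] → .
    (2,9)@(5, 19): e=[18,10,-2] → .
    (3,9)@(7, 19): e=[26,0,0] → X  [on edge]
    (4,9)@(9, 19): e=[34,-10,2] → .
  covered (4 px):
    . . . . . . . . . .
    . . . . . . . . . .
    . . . . . . . . . .
    . . . . . . . . . .
    . . . . . . . . . .
    . . . . . . . . . .
    . . . . . . . . . .
    . . . X . . . . . .
    . . X X . . . . . .
    . . . X . . . . . .

Final: [1,8,8]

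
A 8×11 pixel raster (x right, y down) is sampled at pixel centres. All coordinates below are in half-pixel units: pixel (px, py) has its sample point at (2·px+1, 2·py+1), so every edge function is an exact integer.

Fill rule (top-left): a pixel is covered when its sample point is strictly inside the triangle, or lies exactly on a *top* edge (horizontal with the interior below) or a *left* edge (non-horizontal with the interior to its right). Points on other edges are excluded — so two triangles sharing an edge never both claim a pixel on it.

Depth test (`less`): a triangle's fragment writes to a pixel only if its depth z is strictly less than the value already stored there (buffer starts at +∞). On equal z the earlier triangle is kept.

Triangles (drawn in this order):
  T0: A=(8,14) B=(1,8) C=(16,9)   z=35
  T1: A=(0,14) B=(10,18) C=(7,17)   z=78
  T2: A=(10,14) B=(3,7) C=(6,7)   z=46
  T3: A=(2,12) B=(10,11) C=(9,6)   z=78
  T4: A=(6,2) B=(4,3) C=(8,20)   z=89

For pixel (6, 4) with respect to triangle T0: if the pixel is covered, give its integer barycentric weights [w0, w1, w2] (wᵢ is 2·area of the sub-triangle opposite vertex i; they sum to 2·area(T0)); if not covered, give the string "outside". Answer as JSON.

T0:
  2·area = 83
  edge (8, 14)→(1, 8): d=(-7,-6) top-left  bias=+0
  edge (1, 8)→(16, 9): d=(15,1) right/bottom  bias=-1
  edge (16, 9)→(8, 14): d=(-8,5) right/bottom  bias=-1
    (1,4)@(3, 9): e=[5,13,65] → █
    (2,4)@(5, 9): e=[17,11,55] → █
    (3,4)@(7, 9): e=[29,9,45] → █
    (4,4)@(9, 9): e=[41,7,35] → █
    (5,4)@(11, 9): e=[53,5,25] → █
    (6,4)@(13, 9): e=[65,3,15] → █
    (7,4)@(15, 9): e=[77,1,5] → █
    (1,5)@(3, 11): e=[-9,43,49] → ·
    (2,5)@(5, 11): e=[3,41,39] → █
    (6,5)@(13, 11): e=[51,33,-1] → ·
    (7,5)@(15, 11): e=[63,31,-11] → ·
    (2,6)@(5, 13): e=[-11,71,23] → ·
  covered (13 px):
    · · · · · · · ·
    · · · · · · · ·
    · · · · · · · ·
    · · · · · · · ·
    · █ █ █ █ █ █ █
    · · █ █ █ █ · ·
    · · · █ █ · · ·
    · · · · · · · ·
    · · · · · · · ·
    · · · · · · · ·
    · · · · · · · ·
T1:
  2·area = 2
  edge (0, 14)→(10, 18): d=(10,4) right/bottom  bias=-1
  edge (10, 18)→(7, 17): d=(-3,-1) top-left  bias=+0
  edge (7, 17)→(0, 14): d=(-7,-3) top-left  bias=+0
    (0,7)@(1, 15): e=[6,0,-4] → ·  [on edge]
    (3,8)@(7, 17): e=[2,0,0] → █  [on edge]
    (4,8)@(9, 17): e=[-6,2,6] → ·
    (3,9)@(7, 19): e=[22,-6,-14] → ·
    (6,9)@(13, 19): e=[-2,0,4] → ·  [on edge]
  covered (1 px):
    · · · · · · · ·
    · · · · · · · ·
    · · · · · · · ·
    · · · · · · · ·
    · · · · · · · ·
    · · · · · · · ·
    · · · · · · · ·
    · · · · · · · ·
    · · · █ · · · ·
    · · · · · · · ·
    · · · · · · · ·
T2:
  2·area = 21
  edge (10, 14)→(3, 7): d=(-7,-7) top-left  bias=+0
  edge (3, 7)→(6, 7): d=(3,0) top-left  bias=+0
  edge (6, 7)→(10, 14): d=(4,7) right/bottom  bias=-1
    (0,2)@(1, 5): e=[0,-6,27] → ·  [on edge]
    (0,3)@(1, 7): e=[-14,0,35] → ·  [on edge]
    (1,3)@(3, 7): e=[0,0,21] → █  [on edge]
    (2,3)@(5, 7): e=[14,0,7] → █  [on edge]
    (3,3)@(7, 7): e=[28,0,-7] → ·  [on edge]
    (4,3)@(9, 7): e=[42,0,-21] → ·  [on edge]
    (5,3)@(11, 7): e=[56,0,-35] → ·  [on edge]
    (6,3)@(13, 7): e=[70,0,-49] → ·  [on edge]
    (7,3)@(15, 7): e=[84,0,-63] → ·  [on edge]
    (1,4)@(3, 9): e=[-14,6,29] → ·
    (2,4)@(5, 9): e=[0,6,15] → █  [on edge]
    (3,4)@(7, 9): e=[14,6,1] → █
    (3,5)@(7, 11): e=[0,12,9] → █  [on edge]
    (4,6)@(9, 13): e=[0,18,3] → █  [on edge]
    (5,7)@(11, 15): e=[0,24,-3] → ·  [on edge]
    (6,8)@(13, 17): e=[0,30,-9] → ·  [on edge]
    (7,9)@(15, 19): e=[0,36,-15] → ·  [on edge]
  covered (6 px):
    · · · · · · · ·
    · · · · · · · ·
    · · · · · · · ·
    · █ █ · · · · ·
    · · █ █ · · · ·
    · · · █ · · · ·
    · · · · █ · · ·
    · · · · · · · ·
    · · · · · · · ·
    · · · · · · · ·
    · · · · · · · ·
T3:
  2·area = 41  (B↔C swapped to make it positive)
  edge (2, 12)→(9, 6): d=(7,-6) top-left  bias=+0
  edge (9, 6)→(10, 11): d=(1,5) right/bottom  bias=-1
  edge (10, 11)→(2, 12): d=(-8,1) right/bottom  bias=-1
    (4,3)@(9, 7): e=[7,1,33] → █
    (5,3)@(11, 7): e=[19,-9,31] → ·
    (3,4)@(7, 9): e=[9,13,19] → █
    (5,4)@(11, 9): e=[33,-7,15] → ·
    (2,5)@(5, 11): e=[11,25,5] → █
    (5,5)@(11, 11): e=[47,-5,-1] → ·
    (2,6)@(5, 13): e=[25,27,-11] → ·
    (3,6)@(7, 13): e=[37,17,-13] → ·
    (4,6)@(9, 13): e=[49,7,-15] → ·
  covered (6 px):
    · · · · · · · ·
    · · · · · · · ·
    · · · · · · · ·
    · · · · █ · · ·
    · · · █ █ · · ·
    · · █ █ █ · · ·
    · · · · · · · ·
    · · · · · · · ·
    · · · · · · · ·
    · · · · · · · ·
    · · · · · · · ·
T4:
  2·area = 38  (B↔C swapped to make it positive)
  edge (6, 2)→(8, 20): d=(2,18) right/bottom  bias=-1
  edge (8, 20)→(4, 3): d=(-4,-17) top-left  bias=+0
  edge (4, 3)→(6, 2): d=(2,-1) top-left  bias=+0
    (2,1)@(5, 3): e=[20,17,1] → █
    (3,1)@(7, 3): e=[-16,51,3] → ·
    (2,2)@(5, 5): e=[24,9,5] → █
    (3,2)@(7, 5): e=[-12,43,7] → ·
    (2,3)@(5, 7): e=[28,1,9] → █
    (3,3)@(7, 7): e=[-8,35,11] → ·
    (2,4)@(5, 9): e=[32,-7,13] → ·
    (3,5)@(7, 11): e=[0,19,19] → ·  [on edge]
    (3,6)@(7, 13): e=[4,11,23] → █
    (4,6)@(9, 13): e=[-32,45,25] → ·
    (3,7)@(7, 15): e=[8,3,27] → █
    (4,7)@(9, 15): e=[-28,37,29] → ·
  covered (5 px):
    · · · · · · · ·
    · · █ · · · · ·
    · · █ · · · · ·
    · · █ · · · · ·
    · · · · · · · ·
    · · · · · · · ·
    · · · █ · · · ·
    · · · █ · · · ·
    · · · · · · · ·
    · · · · · · · ·
    · · · · · · · ·

Final: [3,15,65]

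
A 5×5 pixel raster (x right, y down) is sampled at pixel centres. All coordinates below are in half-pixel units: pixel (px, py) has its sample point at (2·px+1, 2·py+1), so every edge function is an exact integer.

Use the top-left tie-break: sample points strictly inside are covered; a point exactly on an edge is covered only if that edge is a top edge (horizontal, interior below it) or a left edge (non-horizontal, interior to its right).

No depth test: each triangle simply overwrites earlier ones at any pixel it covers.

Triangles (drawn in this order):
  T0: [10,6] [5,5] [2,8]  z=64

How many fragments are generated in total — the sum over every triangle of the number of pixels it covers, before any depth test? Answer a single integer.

T0:
  2·area = 18  (B↔C swapped to make it positive)
  edge (10, 6)→(2, 8): d=(-8,2) right/bottom  bias=-1
  edge (2, 8)→(5, 5): d=(3,-3) top-left  bias=+0
  edge (5, 5)→(10, 6): d=(5,1) right/bottom  bias=-1
    (4,0)@(9, 1): e=[42,0,-24] → ·  [on edge]
    (3,1)@(7, 3): e=[30,0,-12] → ·  [on edge]
    (2,2)@(5, 5): e=[18,0,0] → ·  [on edge]
    (1,3)@(3, 7): e=[6,0,12] → █  [on edge]
    (2,3)@(5, 7): e=[2,6,10] → █
    (3,3)@(7, 7): e=[-2,12,8] → ·
    (0,4)@(1, 9): e=[-6,0,24] → ·  [on edge]
    (1,4)@(3, 9): e=[-10,6,22] → ·
    (2,4)@(5, 9): e=[-14,12,20] → ·
  covered (2 px):
    · · · · ·
    · · · · ·
    · · · · ·
    · █ █ · ·
    · · · · ·

Result: 2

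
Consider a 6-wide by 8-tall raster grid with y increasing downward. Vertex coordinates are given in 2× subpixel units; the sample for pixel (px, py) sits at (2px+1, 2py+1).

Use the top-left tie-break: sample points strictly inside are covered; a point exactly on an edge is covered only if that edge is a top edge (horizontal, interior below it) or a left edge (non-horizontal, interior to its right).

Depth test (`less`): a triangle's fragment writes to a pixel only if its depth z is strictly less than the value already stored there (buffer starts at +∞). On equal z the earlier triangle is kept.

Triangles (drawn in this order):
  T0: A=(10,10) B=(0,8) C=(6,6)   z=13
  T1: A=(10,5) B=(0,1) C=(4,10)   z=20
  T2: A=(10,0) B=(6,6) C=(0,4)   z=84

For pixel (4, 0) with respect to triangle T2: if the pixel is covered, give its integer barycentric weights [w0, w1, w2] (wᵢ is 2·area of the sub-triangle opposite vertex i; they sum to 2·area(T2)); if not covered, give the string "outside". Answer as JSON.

T0:
  2·area = 32
  edge (10, 10)→(0, 8): d=(-10,-2) top-left  bias=+0
  edge (0, 8)→(6, 6): d=(6,-2) top-left  bias=+0
  edge (6, 6)→(10, 10): d=(4,4) right/bottom  bias=-1
    (0,0)@(1, 1): e=[72,-40,0] → ·  [on edge]
    (1,1)@(3, 3): e=[56,-24,0] → ·  [on edge]
    (2,2)@(5, 5): e=[40,-8,0] → ·  [on edge]
    (4,2)@(9, 5): e=[48,0,-16] → ·  [on edge]
    (1,3)@(3, 7): e=[16,0,16] → █  [on edge]
    (2,3)@(5, 7): e=[20,4,8] → █
    (3,3)@(7, 7): e=[24,8,0] → ·  [on edge]
    (1,4)@(3, 9): e=[-4,12,24] → ·
    (2,4)@(5, 9): e=[0,16,16] → █  [on edge]
    (3,4)@(7, 9): e=[4,20,8] → █
    (4,4)@(9, 9): e=[8,24,0] → ·  [on edge]
    (2,5)@(5, 11): e=[-20,28,24] → ·
    (5,5)@(11, 11): e=[-8,40,0] → ·  [on edge]
  covered (4 px):
    · · · · · ·
    · · · · · ·
    · · · · · ·
    · █ █ · · ·
    · · █ █ · ·
    · · · · · ·
    · · · · · ·
    · · · · · ·
T1:
  2·area = 74  (B↔C swapped to make it positive)
  edge (10, 5)→(4, 10): d=(-6,5) right/bottom  bias=-1
  edge (4, 10)→(0, 1): d=(-4,-9) top-left  bias=+0
  edge (0, 1)→(10, 5): d=(10,4) right/bottom  bias=-1
    (0,1)@(1, 3): e=[57,1,16] → █
    (1,1)@(3, 3): e=[47,19,8] → █
    (2,1)@(5, 3): e=[37,37,0] → ·  [on edge]
    (0,2)@(1, 5): e=[45,-7,36] → ·
    (1,2)@(3, 5): e=[35,11,28] → █
    (2,2)@(5, 5): e=[25,29,20] → █
    (3,2)@(7, 5): e=[15,47,12] → █
    (4,2)@(9, 5): e=[5,65,4] → █
    (5,2)@(11, 5): e=[-5,83,-4] → ·
    (1,3)@(3, 7): e=[23,3,48] → █
    (4,3)@(9, 7): e=[-7,57,24] → ·
    (1,4)@(3, 9): e=[11,-5,68] → ·
  covered (10 px):
    · · · · · ·
    █ █ · · · ·
    · █ █ █ █ ·
    · █ █ █ · ·
    · · █ · · ·
    · · · · · ·
    · · · · · ·
    · · · · · ·
T2:
  2·area = 44
  edge (10, 0)→(6, 6): d=(-4,6) right/bottom  bias=-1
  edge (6, 6)→(0, 4): d=(-6,-2) top-left  bias=+0
  edge (0, 4)→(10, 0): d=(10,-4) top-left  bias=+0
    (4,0)@(9, 1): e=[2,36,6] → █
    (5,0)@(11, 1): e=[-10,40,14] → ·
    (1,1)@(3, 3): e=[30,12,2] → █
    (2,1)@(5, 3): e=[18,16,10] → █
    (3,1)@(7, 3): e=[6,20,18] → █
    (4,1)@(9, 3): e=[-6,24,26] → ·
    (1,2)@(3, 5): e=[22,0,22] → █  [on edge]
    (3,2)@(7, 5): e=[-2,8,38] → ·
    (1,3)@(3, 7): e=[14,-12,42] → ·
    (2,3)@(5, 7): e=[2,-8,50] → ·
    (4,3)@(9, 7): e=[-22,0,66] → ·  [on edge]
  covered (6 px):
    · · · · █ ·
    · █ █ █ · ·
    · █ █ · · ·
    · · · · · ·
    · · · · · ·
    · · · · · ·
    · · · · · ·
    · · · · · ·

Result: [36,6,2]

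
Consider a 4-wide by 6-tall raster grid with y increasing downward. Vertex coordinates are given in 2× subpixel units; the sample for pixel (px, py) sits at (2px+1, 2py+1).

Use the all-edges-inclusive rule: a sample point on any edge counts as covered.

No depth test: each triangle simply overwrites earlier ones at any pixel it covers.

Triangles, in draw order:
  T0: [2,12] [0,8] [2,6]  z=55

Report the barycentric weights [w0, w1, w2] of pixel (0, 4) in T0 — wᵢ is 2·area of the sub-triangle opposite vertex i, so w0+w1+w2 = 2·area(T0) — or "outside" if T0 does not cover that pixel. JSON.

T0:
  2·area = 12
  edge (2, 12)→(0, 8): d=(-2,-4) inclusive
  edge (0, 8)→(2, 6): d=(2,-2) inclusive
  edge (2, 6)→(2, 12): d=(0,6) inclusive
    (3,0)@(7, 1): e=[42,0,-30] → ·  [on edge]
    (2,1)@(5, 3): e=[30,0,-18] → ·  [on edge]
    (1,2)@(3, 5): e=[18,0,-6] → ·  [on edge]
    (0,3)@(1, 7): e=[6,0,6] → #  [on edge]
    (1,3)@(3, 7): e=[14,4,-6] → ·
    (0,4)@(1, 9): e=[2,4,6] → #
    (1,4)@(3, 9): e=[10,8,-6] → ·
    (0,5)@(1, 11): e=[-2,8,6] → ·
  covered (2 px):
    · · · ·
    · · · ·
    · · · ·
    # · · ·
    # · · ·
    · · · ·

Answer: [4,6,2]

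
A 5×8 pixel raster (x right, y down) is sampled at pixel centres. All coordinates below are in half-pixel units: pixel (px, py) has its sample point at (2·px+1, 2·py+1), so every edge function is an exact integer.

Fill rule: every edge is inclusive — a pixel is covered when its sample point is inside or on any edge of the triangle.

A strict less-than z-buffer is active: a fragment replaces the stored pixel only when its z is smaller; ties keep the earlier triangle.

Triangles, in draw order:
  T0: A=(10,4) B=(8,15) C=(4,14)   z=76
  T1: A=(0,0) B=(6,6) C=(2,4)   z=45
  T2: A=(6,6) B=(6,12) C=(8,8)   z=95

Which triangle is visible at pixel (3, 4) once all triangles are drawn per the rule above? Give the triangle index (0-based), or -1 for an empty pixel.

T0:
  2·area = 46
  edge (10, 4)→(8, 15): d=(-2,11) inclusive
  edge (8, 15)→(4, 14): d=(-4,-1) inclusive
  edge (4, 14)→(10, 4): d=(6,-10) inclusive
    (4,3)@(9, 7): e=[5,33,8] → █
    (3,4)@(7, 9): e=[23,23,0] → █  [on edge]
    (3,5)@(7, 11): e=[19,15,12] → █
    (4,5)@(9, 11): e=[-3,17,32] → ·
    (2,6)@(5, 13): e=[37,5,4] → █
    (4,6)@(9, 13): e=[-7,9,44] → ·
    (2,7)@(5, 15): e=[33,-3,16] → ·
    (3,7)@(7, 15): e=[11,-1,36] → ·
  covered (6 px):
    · · · · ·
    · · · · ·
    · · · · ·
    · · · · █
    · · · █ █
    · · · █ ·
    · · █ █ ·
    · · · · ·
T1:
  2·area = 12
  edge (0, 0)→(6, 6): d=(6,6) inclusive
  edge (6, 6)→(2, 4): d=(-4,-2) inclusive
  edge (2, 4)→(0, 0): d=(-2,-4) inclusive
    (0,0)@(1, 1): e=[0,10,2] → █  [on edge]
    (1,0)@(3, 1): e=[-12,14,10] → ·
    (0,1)@(1, 3): e=[12,2,-2] → ·
    (1,1)@(3, 3): e=[0,6,6] → █  [on edge]
    (2,1)@(5, 3): e=[-12,10,14] → ·
    (1,2)@(3, 5): e=[12,-2,2] → ·
    (2,2)@(5, 5): e=[0,2,10] → █  [on edge]
    (3,2)@(7, 5): e=[-12,6,18] → ·
    (2,3)@(5, 7): e=[12,-6,6] → ·
    (3,3)@(7, 7): e=[0,-2,14] → ·  [on edge]
    (4,4)@(9, 9): e=[0,-6,18] → ·  [on edge]
  covered (3 px):
    █ · · · ·
    · █ · · ·
    · · █ · ·
    · · · · ·
    · · · · ·
    · · · · ·
    · · · · ·
    · · · · ·
T2:
  2·area = 12  (B↔C swapped to make it positive)
  edge (6, 6)→(8, 8): d=(2,2) inclusive
  edge (8, 8)→(6, 12): d=(-2,4) inclusive
  edge (6, 12)→(6, 6): d=(0,-6) inclusive
    (0,0)@(1, 1): e=[0,42,-30] → ·  [on edge]
    (1,1)@(3, 3): e=[0,30,-18] → ·  [on edge]
    (2,2)@(5, 5): e=[0,18,-6] → ·  [on edge]
    (3,3)@(7, 7): e=[0,6,6] → █  [on edge]
    (4,3)@(9, 7): e=[-4,-2,18] → ·
    (3,4)@(7, 9): e=[4,2,6] → █
    (4,4)@(9, 9): e=[0,-6,18] → ·  [on edge]
    (3,5)@(7, 11): e=[8,-2,6] → ·
  covered (2 px):
    · · · · ·
    · · · · ·
    · · · · ·
    · · · █ ·
    · · · █ ·
    · · · · ·
    · · · · ·
    · · · · ·

Z-buffer (winner per pixel, '.' = empty):
  1 . . . .
  . 1 . . .
  . . 1 . .
  . . . 2 0
  . . . 0 0
  . . . 0 .
  . . 0 0 .
  . . . . .

Answer: 0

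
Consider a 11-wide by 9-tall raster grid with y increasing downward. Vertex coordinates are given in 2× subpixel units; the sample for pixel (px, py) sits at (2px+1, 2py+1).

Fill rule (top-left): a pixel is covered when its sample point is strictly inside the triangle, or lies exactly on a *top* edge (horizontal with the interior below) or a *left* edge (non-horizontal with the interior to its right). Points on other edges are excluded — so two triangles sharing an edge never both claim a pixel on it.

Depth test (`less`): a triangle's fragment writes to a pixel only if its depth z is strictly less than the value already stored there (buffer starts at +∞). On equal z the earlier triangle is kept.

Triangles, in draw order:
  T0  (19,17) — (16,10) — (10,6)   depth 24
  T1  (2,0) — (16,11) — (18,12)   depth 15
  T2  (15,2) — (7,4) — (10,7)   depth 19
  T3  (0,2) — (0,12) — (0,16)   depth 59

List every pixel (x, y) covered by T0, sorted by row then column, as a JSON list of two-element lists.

T0:
  2·area = 30  (B↔C swapped to make it positive)
  edge (19, 17)→(10, 6): d=(-9,-11) top-left  bias=+0
  edge (10, 6)→(16, 10): d=(6,4) right/bottom  bias=-1
  edge (16, 10)→(19, 17): d=(3,7) right/bottom  bias=-1
    (6,1)@(13, 3): e=[60,-30,0] → .  [on edge]
    (5,3)@(11, 7): e=[2,2,26] → X
    (6,3)@(13, 7): e=[24,-6,12] → .
    (5,4)@(11, 9): e=[-16,14,32] → .
    (6,4)@(13, 9): e=[6,6,18] → X
    (7,4)@(15, 9): e=[28,-2,4] → .
    (6,5)@(13, 11): e=[-12,18,24] → .
    (7,5)@(15, 11): e=[10,10,10] → X
    (8,5)@(17, 11): e=[32,2,-4] → .
    (7,6)@(15, 13): e=[-8,22,16] → .
    (8,6)@(17, 13): e=[14,14,2] → X
    (9,6)@(19, 13): e=[36,6,-12] → .
    (9,8)@(19, 17): e=[0,30,0] → .  [on edge]
  covered (4 px):
    . . . . . . . . . . .
    . . . . . . . . . . .
    . . . . . . . . . . .
    . . . . . X . . . . .
    . . . . . . X . . . .
    . . . . . . . X . . .
    . . . . . . . . X . .
    . . . . . . . . . . .
    . . . . . . . . . . .
T1:
  2·area = 8  (B↔C swapped to make it positive)
  edge (2, 0)→(18, 12): d=(16,12) right/bottom  bias=-1
  edge (18, 12)→(16, 11): d=(-2,-1) top-left  bias=+0
  edge (16, 11)→(2, 0): d=(-14,-11) top-left  bias=+0
    (5,3)@(11, 7): e=[4,3,1] → X
    (6,3)@(13, 7): e=[-20,5,23] → .
    (5,4)@(11, 9): e=[36,-1,-27] → .
  covered (1 px):
    . . . . . . . . . . .
    . . . . . . . . . . .
    . . . . . . . . . . .
    . . . . . X . . . . .
    . . . . . . . . . . .
    . . . . . . . . . . .
    . . . . . . . . . . .
    . . . . . . . . . . .
    . . . . . . . . . . .
T2:
  2·area = 30  (B↔C swapped to make it positive)
  edge (15, 2)→(10, 7): d=(-5,5) right/bottom  bias=-1
  edge (10, 7)→(7, 4): d=(-3,-3) top-left  bias=+0
  edge (7, 4)→(15, 2): d=(8,-2) top-left  bias=+0
    (9,0)@(19, 1): e=[-15,45,0] → .  [on edge]
    (5,1)@(11, 3): e=[15,15,0] → X  [on edge]
    (6,1)@(13, 3): e=[5,21,4] → X
    (7,1)@(15, 3): e=[-5,27,8] → .
    (1,2)@(3, 5): e=[45,-15,0] → .  [on edge]
    (4,2)@(9, 5): e=[15,3,12] → X
    (6,2)@(13, 5): e=[-5,15,20] → .
    (4,3)@(9, 7): e=[5,-3,28] → .
    (5,3)@(11, 7): e=[-5,3,32] → .
  covered (4 px):
    . . . . . . . . . . .
    . . . . . X X . . . .
    . . . . X X . . . . .
    . . . . . . . . . . .
    . . . . . . . . . . .
    . . . . . . . . . . .
    . . . . . . . . . . .
    . . . . . . . . . . .
    . . . . . . . . . . .
T3:
  degenerate (2·area = 0) — covers nothing

Answer: [[5,3],[6,4],[7,5],[8,6]]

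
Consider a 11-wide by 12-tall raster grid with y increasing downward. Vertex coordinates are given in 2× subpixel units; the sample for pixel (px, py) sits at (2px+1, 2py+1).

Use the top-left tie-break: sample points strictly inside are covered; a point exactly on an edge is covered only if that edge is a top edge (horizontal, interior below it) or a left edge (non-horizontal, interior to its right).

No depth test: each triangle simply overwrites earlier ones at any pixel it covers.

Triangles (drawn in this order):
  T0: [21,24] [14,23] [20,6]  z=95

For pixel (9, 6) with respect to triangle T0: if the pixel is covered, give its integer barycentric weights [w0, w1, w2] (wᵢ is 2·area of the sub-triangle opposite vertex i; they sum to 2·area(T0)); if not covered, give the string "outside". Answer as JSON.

T0:
  2·area = 125
  edge (21, 24)→(14, 23): d=(-7,-1) top-left  bias=+0
  edge (14, 23)→(20, 6): d=(6,-17) top-left  bias=+0
  edge (20, 6)→(21, 24): d=(1,18) right/bottom  bias=-1
    (9,4)@(19, 9): e=[103,1,21] → #
    (10,4)@(21, 9): e=[105,35,-15] → ·
    (9,5)@(19, 11): e=[89,13,23] → #
    (10,5)@(21, 11): e=[91,47,-13] → ·
    (9,6)@(19, 13): e=[75,25,25] → #
    (10,6)@(21, 13): e=[77,59,-11] → ·
    (8,7)@(17, 15): e=[59,3,63] → #
    (10,7)@(21, 15): e=[63,71,-9] → ·
    (8,8)@(17, 17): e=[45,15,65] → #
    (10,8)@(21, 17): e=[49,83,-7] → ·
    (8,9)@(17, 19): e=[31,27,67] → #
    (10,9)@(21, 19): e=[35,95,-5] → ·
  covered (15 px):
    · · · · · · · · · · ·
    · · · · · · · · · · ·
    · · · · · · · · · · ·
    · · · · · · · · · · ·
    · · · · · · · · · # ·
    · · · · · · · · · # ·
    · · · · · · · · · # ·
    · · · · · · · · # # ·
    · · · · · · · · # # ·
    · · · · · · · · # # ·
    · · · · · · · # # # ·
    · · · · · · · # # # ·

Result: [25,25,75]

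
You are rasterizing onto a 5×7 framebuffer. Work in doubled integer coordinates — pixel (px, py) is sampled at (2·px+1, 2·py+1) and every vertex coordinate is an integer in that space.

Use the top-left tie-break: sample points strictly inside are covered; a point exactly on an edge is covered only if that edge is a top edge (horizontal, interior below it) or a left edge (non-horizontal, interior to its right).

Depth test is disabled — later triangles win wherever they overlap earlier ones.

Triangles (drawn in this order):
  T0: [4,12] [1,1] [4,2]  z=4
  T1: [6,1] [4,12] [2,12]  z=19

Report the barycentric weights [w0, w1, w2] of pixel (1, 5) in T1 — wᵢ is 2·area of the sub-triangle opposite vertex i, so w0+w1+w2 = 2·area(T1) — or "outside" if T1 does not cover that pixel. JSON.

T0:
  2·area = 30
  edge (4, 12)→(1, 1): d=(-3,-11) top-left  bias=+0
  edge (1, 1)→(4, 2): d=(3,1) right/bottom  bias=-1
  edge (4, 2)→(4, 12): d=(0,10) right/bottom  bias=-1
    (0,0)@(1, 1): e=[0,0,30] → ·  [on edge]
    (1,1)@(3, 3): e=[16,4,10] → █
    (2,1)@(5, 3): e=[38,2,-10] → ·
    (3,1)@(7, 3): e=[60,0,-30] → ·  [on edge]
    (1,2)@(3, 5): e=[10,10,10] → █
    (2,2)@(5, 5): e=[32,8,-10] → ·
    (1,3)@(3, 7): e=[4,16,10] → █
    (2,3)@(5, 7): e=[26,14,-10] → ·
    (1,4)@(3, 9): e=[-2,22,10] → ·
  covered (3 px):
    · · · · ·
    · █ · · ·
    · █ · · ·
    · █ · · ·
    · · · · ·
    · · · · ·
    · · · · ·
T1:
  2·area = 22
  edge (6, 1)→(4, 12): d=(-2,11) right/bottom  bias=-1
  edge (4, 12)→(2, 12): d=(-2,0) right/bottom  bias=-1
  edge (2, 12)→(6, 1): d=(4,-11) top-left  bias=+0
    (2,2)@(5, 5): e=[3,14,5] → █
    (3,2)@(7, 5): e=[-19,14,27] → ·
    (2,3)@(5, 7): e=[-1,10,13] → ·
    (1,5)@(3, 11): e=[13,2,7] → █
    (2,5)@(5, 11): e=[-9,2,29] → ·
    (1,6)@(3, 13): e=[9,-2,15] → ·
  covered (2 px):
    · · · · ·
    · · · · ·
    · · █ · ·
    · · · · ·
    · · · · ·
    · █ · · ·
    · · · · ·

Final: [2,7,13]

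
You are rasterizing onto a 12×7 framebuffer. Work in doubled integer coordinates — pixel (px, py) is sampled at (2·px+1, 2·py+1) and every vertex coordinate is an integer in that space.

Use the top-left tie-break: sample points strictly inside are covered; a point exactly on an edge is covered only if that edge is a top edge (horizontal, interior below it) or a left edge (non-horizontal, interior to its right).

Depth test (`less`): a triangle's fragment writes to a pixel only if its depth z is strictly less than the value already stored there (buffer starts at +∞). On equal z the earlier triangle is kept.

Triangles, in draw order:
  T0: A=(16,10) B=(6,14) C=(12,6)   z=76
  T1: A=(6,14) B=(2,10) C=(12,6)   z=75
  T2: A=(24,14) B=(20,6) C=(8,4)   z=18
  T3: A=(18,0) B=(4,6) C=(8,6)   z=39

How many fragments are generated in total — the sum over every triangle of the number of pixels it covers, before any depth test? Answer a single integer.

T0:
  2·area = 56
  edge (16, 10)→(6, 14): d=(-10,4) right/bottom  bias=-1
  edge (6, 14)→(12, 6): d=(6,-8) top-left  bias=+0
  edge (12, 6)→(16, 10): d=(4,4) right/bottom  bias=-1
    (3,0)@(7, 1): e=[126,-70,0] → ·  [on edge]
    (4,1)@(9, 3): e=[98,-42,0] → ·  [on edge]
    (5,2)@(11, 5): e=[70,-14,0] → ·  [on edge]
    (6,3)@(13, 7): e=[42,14,0] → ·  [on edge]
    (5,4)@(11, 9): e=[30,10,16] → █
    (6,4)@(13, 9): e=[22,26,8] → █
    (7,4)@(15, 9): e=[14,42,0] → ·  [on edge]
    (4,5)@(9, 11): e=[18,6,32] → █
    (7,5)@(15, 11): e=[-6,54,8] → ·
    (8,5)@(17, 11): e=[-14,70,0] → ·  [on edge]
    (3,6)@(7, 13): e=[6,2,48] → █
    (4,6)@(9, 13): e=[-2,18,40] → ·
    (9,6)@(19, 13): e=[-42,98,0] → ·  [on edge]
  covered (6 px):
    · · · · · · · · · · · ·
    · · · · · · · · · · · ·
    · · · · · · · · · · · ·
    · · · · · · · · · · · ·
    · · · · · █ █ · · · · ·
    · · · · █ █ █ · · · · ·
    · · · █ · · · · · · · ·
T1:
  2·area = 56
  edge (6, 14)→(2, 10): d=(-4,-4) top-left  bias=+0
  edge (2, 10)→(12, 6): d=(10,-4) top-left  bias=+0
  edge (12, 6)→(6, 14): d=(-6,8) right/bottom  bias=-1
    (5,3)@(11, 7): e=[48,6,2] → █
    (6,3)@(13, 7): e=[56,14,-14] → ·
    (0,4)@(1, 9): e=[0,-14,70] → ·  [on edge]
    (2,4)@(5, 9): e=[16,2,38] → █
    (3,4)@(7, 9): e=[24,10,22] → █
    (4,4)@(9, 9): e=[32,18,6] → █
    (5,4)@(11, 9): e=[40,26,-10] → ·
    (1,5)@(3, 11): e=[0,14,42] → █  [on edge]
    (4,5)@(9, 11): e=[24,38,-6] → ·
    (1,6)@(3, 13): e=[-8,34,30] → ·
    (2,6)@(5, 13): e=[0,42,14] → █  [on edge]
    (3,6)@(7, 13): e=[8,50,-2] → ·
  covered (8 px):
    · · · · · · · · · · · ·
    · · · · · · · · · · · ·
    · · · · · · · · · · · ·
    · · · · · █ · · · · · ·
    · · █ █ █ · · · · · · ·
    · █ █ █ · · · · · · · ·
    · · █ · · · · · · · · ·
T2:
  2·area = 88  (B↔C swapped to make it positive)
  edge (24, 14)→(8, 4): d=(-16,-10) top-left  bias=+0
  edge (8, 4)→(20, 6): d=(12,2) right/bottom  bias=-1
  edge (20, 6)→(24, 14): d=(4,8) right/bottom  bias=-1
    (5,2)@(11, 5): e=[14,6,68] → █
    (6,2)@(13, 5): e=[34,2,52] → █
    (7,2)@(15, 5): e=[54,-2,36] → ·
    (5,3)@(11, 7): e=[-18,30,76] → ·
    (6,3)@(13, 7): e=[2,26,60] → █
    (7,3)@(15, 7): e=[22,22,44] → █
    (8,3)@(17, 7): e=[42,18,28] → █
    (9,3)@(19, 7): e=[62,14,12] → █
    (10,3)@(21, 7): e=[82,10,-4] → ·
    (6,4)@(13, 9): e=[-30,50,68] → ·
    (7,4)@(15, 9): e=[-10,46,52] → ·
    (8,4)@(17, 9): e=[10,42,36] → █
  covered (11 px):
    · · · · · · · · · · · ·
    · · · · · · · · · · · ·
    · · · · · █ █ · · · · ·
    · · · · · · █ █ █ █ · ·
    · · · · · · · · █ █ █ ·
    · · · · · · · · · · █ ·
    · · · · · · · · · · · █
T3:
  2·area = 24  (B↔C swapped to make it positive)
  edge (18, 0)→(8, 6): d=(-10,6) right/bottom  bias=-1
  edge (8, 6)→(4, 6): d=(-4,0) right/bottom  bias=-1
  edge (4, 6)→(18, 0): d=(14,-6) top-left  bias=+0
    (5,1)@(11, 3): e=[12,12,0] → █  [on edge]
    (6,1)@(13, 3): e=[0,12,12] → ·  [on edge]
    (3,2)@(7, 5): e=[16,4,4] → █
    (4,2)@(9, 5): e=[4,4,16] → █
    (5,2)@(11, 5): e=[-8,4,28] → ·
    (3,3)@(7, 7): e=[-4,-4,32] → ·
    (4,3)@(9, 7): e=[-16,-4,44] → ·
    (1,4)@(3, 9): e=[0,-12,36] → ·  [on edge]
  covered (3 px):
    · · · · · · · · · · · ·
    · · · · · █ · · · · · ·
    · · · █ █ · · · · · · ·
    · · · · · · · · · · · ·
    · · · · · · · · · · · ·
    · · · · · · · · · · · ·
    · · · · · · · · · · · ·

Result: 28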